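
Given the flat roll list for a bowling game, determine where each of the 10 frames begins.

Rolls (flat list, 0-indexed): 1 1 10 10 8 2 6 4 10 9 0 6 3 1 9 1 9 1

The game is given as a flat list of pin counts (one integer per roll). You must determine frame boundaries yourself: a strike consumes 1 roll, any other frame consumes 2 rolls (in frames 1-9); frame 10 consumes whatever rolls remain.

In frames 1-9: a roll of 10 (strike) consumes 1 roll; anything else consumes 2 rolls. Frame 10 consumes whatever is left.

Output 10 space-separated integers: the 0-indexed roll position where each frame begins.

Answer: 0 2 3 4 6 8 9 11 13 15

Derivation:
Frame 1 starts at roll index 0: rolls=1,1 (sum=2), consumes 2 rolls
Frame 2 starts at roll index 2: roll=10 (strike), consumes 1 roll
Frame 3 starts at roll index 3: roll=10 (strike), consumes 1 roll
Frame 4 starts at roll index 4: rolls=8,2 (sum=10), consumes 2 rolls
Frame 5 starts at roll index 6: rolls=6,4 (sum=10), consumes 2 rolls
Frame 6 starts at roll index 8: roll=10 (strike), consumes 1 roll
Frame 7 starts at roll index 9: rolls=9,0 (sum=9), consumes 2 rolls
Frame 8 starts at roll index 11: rolls=6,3 (sum=9), consumes 2 rolls
Frame 9 starts at roll index 13: rolls=1,9 (sum=10), consumes 2 rolls
Frame 10 starts at roll index 15: 3 remaining rolls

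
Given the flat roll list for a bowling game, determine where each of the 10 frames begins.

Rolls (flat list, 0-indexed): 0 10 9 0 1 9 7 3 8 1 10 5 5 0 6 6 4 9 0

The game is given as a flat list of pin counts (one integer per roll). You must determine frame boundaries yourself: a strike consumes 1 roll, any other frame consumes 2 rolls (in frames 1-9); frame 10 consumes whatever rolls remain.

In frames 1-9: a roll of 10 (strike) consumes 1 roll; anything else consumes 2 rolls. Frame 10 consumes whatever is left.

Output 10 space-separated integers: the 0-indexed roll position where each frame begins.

Frame 1 starts at roll index 0: rolls=0,10 (sum=10), consumes 2 rolls
Frame 2 starts at roll index 2: rolls=9,0 (sum=9), consumes 2 rolls
Frame 3 starts at roll index 4: rolls=1,9 (sum=10), consumes 2 rolls
Frame 4 starts at roll index 6: rolls=7,3 (sum=10), consumes 2 rolls
Frame 5 starts at roll index 8: rolls=8,1 (sum=9), consumes 2 rolls
Frame 6 starts at roll index 10: roll=10 (strike), consumes 1 roll
Frame 7 starts at roll index 11: rolls=5,5 (sum=10), consumes 2 rolls
Frame 8 starts at roll index 13: rolls=0,6 (sum=6), consumes 2 rolls
Frame 9 starts at roll index 15: rolls=6,4 (sum=10), consumes 2 rolls
Frame 10 starts at roll index 17: 2 remaining rolls

Answer: 0 2 4 6 8 10 11 13 15 17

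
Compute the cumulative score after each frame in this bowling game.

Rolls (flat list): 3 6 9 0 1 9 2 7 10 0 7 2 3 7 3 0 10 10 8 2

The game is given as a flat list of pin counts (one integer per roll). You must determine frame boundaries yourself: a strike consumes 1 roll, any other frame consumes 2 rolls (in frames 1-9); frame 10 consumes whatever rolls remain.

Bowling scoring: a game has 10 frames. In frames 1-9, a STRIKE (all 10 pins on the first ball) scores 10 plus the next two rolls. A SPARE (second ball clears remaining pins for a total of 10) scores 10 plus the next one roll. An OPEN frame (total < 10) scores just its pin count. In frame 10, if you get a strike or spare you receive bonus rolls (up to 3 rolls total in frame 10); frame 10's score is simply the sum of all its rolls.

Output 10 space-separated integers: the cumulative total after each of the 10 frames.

Frame 1: OPEN (3+6=9). Cumulative: 9
Frame 2: OPEN (9+0=9). Cumulative: 18
Frame 3: SPARE (1+9=10). 10 + next roll (2) = 12. Cumulative: 30
Frame 4: OPEN (2+7=9). Cumulative: 39
Frame 5: STRIKE. 10 + next two rolls (0+7) = 17. Cumulative: 56
Frame 6: OPEN (0+7=7). Cumulative: 63
Frame 7: OPEN (2+3=5). Cumulative: 68
Frame 8: SPARE (7+3=10). 10 + next roll (0) = 10. Cumulative: 78
Frame 9: SPARE (0+10=10). 10 + next roll (10) = 20. Cumulative: 98
Frame 10: STRIKE. Sum of all frame-10 rolls (10+8+2) = 20. Cumulative: 118

Answer: 9 18 30 39 56 63 68 78 98 118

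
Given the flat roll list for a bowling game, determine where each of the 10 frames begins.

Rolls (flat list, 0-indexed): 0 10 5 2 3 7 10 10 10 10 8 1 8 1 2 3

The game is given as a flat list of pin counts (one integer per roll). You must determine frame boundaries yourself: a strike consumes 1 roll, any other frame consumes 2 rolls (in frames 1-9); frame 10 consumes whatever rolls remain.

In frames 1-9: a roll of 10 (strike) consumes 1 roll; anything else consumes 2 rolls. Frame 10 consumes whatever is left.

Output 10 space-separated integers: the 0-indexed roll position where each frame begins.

Frame 1 starts at roll index 0: rolls=0,10 (sum=10), consumes 2 rolls
Frame 2 starts at roll index 2: rolls=5,2 (sum=7), consumes 2 rolls
Frame 3 starts at roll index 4: rolls=3,7 (sum=10), consumes 2 rolls
Frame 4 starts at roll index 6: roll=10 (strike), consumes 1 roll
Frame 5 starts at roll index 7: roll=10 (strike), consumes 1 roll
Frame 6 starts at roll index 8: roll=10 (strike), consumes 1 roll
Frame 7 starts at roll index 9: roll=10 (strike), consumes 1 roll
Frame 8 starts at roll index 10: rolls=8,1 (sum=9), consumes 2 rolls
Frame 9 starts at roll index 12: rolls=8,1 (sum=9), consumes 2 rolls
Frame 10 starts at roll index 14: 2 remaining rolls

Answer: 0 2 4 6 7 8 9 10 12 14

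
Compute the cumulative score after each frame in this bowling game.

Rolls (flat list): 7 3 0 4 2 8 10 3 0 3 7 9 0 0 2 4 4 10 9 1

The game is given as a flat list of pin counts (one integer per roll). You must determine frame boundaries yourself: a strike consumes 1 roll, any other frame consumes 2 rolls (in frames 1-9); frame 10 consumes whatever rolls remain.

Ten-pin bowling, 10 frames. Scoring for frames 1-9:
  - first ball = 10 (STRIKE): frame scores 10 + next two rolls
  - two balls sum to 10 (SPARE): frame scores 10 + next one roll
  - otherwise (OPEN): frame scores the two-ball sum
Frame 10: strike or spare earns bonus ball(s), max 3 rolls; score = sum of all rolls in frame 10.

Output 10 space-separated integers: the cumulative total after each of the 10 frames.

Answer: 10 14 34 47 50 69 78 80 88 108

Derivation:
Frame 1: SPARE (7+3=10). 10 + next roll (0) = 10. Cumulative: 10
Frame 2: OPEN (0+4=4). Cumulative: 14
Frame 3: SPARE (2+8=10). 10 + next roll (10) = 20. Cumulative: 34
Frame 4: STRIKE. 10 + next two rolls (3+0) = 13. Cumulative: 47
Frame 5: OPEN (3+0=3). Cumulative: 50
Frame 6: SPARE (3+7=10). 10 + next roll (9) = 19. Cumulative: 69
Frame 7: OPEN (9+0=9). Cumulative: 78
Frame 8: OPEN (0+2=2). Cumulative: 80
Frame 9: OPEN (4+4=8). Cumulative: 88
Frame 10: STRIKE. Sum of all frame-10 rolls (10+9+1) = 20. Cumulative: 108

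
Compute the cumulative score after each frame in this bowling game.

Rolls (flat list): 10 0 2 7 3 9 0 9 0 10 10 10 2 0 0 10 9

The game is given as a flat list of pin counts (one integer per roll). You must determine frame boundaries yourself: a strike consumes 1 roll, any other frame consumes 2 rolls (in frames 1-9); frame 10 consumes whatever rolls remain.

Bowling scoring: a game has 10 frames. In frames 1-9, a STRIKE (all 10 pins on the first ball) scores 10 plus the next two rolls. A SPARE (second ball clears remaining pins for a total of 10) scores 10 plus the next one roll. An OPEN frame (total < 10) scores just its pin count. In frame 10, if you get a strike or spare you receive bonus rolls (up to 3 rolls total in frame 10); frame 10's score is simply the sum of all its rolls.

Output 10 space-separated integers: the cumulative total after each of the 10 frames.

Frame 1: STRIKE. 10 + next two rolls (0+2) = 12. Cumulative: 12
Frame 2: OPEN (0+2=2). Cumulative: 14
Frame 3: SPARE (7+3=10). 10 + next roll (9) = 19. Cumulative: 33
Frame 4: OPEN (9+0=9). Cumulative: 42
Frame 5: OPEN (9+0=9). Cumulative: 51
Frame 6: STRIKE. 10 + next two rolls (10+10) = 30. Cumulative: 81
Frame 7: STRIKE. 10 + next two rolls (10+2) = 22. Cumulative: 103
Frame 8: STRIKE. 10 + next two rolls (2+0) = 12. Cumulative: 115
Frame 9: OPEN (2+0=2). Cumulative: 117
Frame 10: SPARE. Sum of all frame-10 rolls (0+10+9) = 19. Cumulative: 136

Answer: 12 14 33 42 51 81 103 115 117 136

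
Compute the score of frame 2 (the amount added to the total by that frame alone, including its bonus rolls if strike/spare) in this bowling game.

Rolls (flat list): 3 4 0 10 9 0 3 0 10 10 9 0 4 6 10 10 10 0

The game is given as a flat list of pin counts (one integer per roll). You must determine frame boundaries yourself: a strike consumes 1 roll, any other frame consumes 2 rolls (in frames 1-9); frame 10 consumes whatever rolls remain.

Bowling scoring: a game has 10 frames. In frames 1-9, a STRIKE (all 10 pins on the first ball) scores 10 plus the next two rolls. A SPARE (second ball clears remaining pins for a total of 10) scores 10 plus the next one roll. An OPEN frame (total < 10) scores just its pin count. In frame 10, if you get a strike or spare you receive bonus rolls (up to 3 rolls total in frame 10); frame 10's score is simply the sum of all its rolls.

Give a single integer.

Frame 1: OPEN (3+4=7). Cumulative: 7
Frame 2: SPARE (0+10=10). 10 + next roll (9) = 19. Cumulative: 26
Frame 3: OPEN (9+0=9). Cumulative: 35
Frame 4: OPEN (3+0=3). Cumulative: 38

Answer: 19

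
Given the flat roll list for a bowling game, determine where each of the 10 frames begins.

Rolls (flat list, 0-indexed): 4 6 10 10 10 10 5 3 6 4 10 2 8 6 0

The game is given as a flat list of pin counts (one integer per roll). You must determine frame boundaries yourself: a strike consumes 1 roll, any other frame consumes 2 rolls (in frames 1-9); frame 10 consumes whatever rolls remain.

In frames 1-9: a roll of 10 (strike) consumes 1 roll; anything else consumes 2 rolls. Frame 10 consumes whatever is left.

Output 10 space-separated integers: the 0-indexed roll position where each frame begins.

Frame 1 starts at roll index 0: rolls=4,6 (sum=10), consumes 2 rolls
Frame 2 starts at roll index 2: roll=10 (strike), consumes 1 roll
Frame 3 starts at roll index 3: roll=10 (strike), consumes 1 roll
Frame 4 starts at roll index 4: roll=10 (strike), consumes 1 roll
Frame 5 starts at roll index 5: roll=10 (strike), consumes 1 roll
Frame 6 starts at roll index 6: rolls=5,3 (sum=8), consumes 2 rolls
Frame 7 starts at roll index 8: rolls=6,4 (sum=10), consumes 2 rolls
Frame 8 starts at roll index 10: roll=10 (strike), consumes 1 roll
Frame 9 starts at roll index 11: rolls=2,8 (sum=10), consumes 2 rolls
Frame 10 starts at roll index 13: 2 remaining rolls

Answer: 0 2 3 4 5 6 8 10 11 13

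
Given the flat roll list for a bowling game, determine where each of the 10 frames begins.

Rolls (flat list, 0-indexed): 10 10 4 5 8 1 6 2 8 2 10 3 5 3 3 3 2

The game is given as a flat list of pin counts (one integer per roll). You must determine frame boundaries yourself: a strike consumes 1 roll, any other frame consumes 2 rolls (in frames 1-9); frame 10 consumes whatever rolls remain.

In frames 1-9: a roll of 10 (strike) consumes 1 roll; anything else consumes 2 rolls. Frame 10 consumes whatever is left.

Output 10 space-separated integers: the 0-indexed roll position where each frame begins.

Answer: 0 1 2 4 6 8 10 11 13 15

Derivation:
Frame 1 starts at roll index 0: roll=10 (strike), consumes 1 roll
Frame 2 starts at roll index 1: roll=10 (strike), consumes 1 roll
Frame 3 starts at roll index 2: rolls=4,5 (sum=9), consumes 2 rolls
Frame 4 starts at roll index 4: rolls=8,1 (sum=9), consumes 2 rolls
Frame 5 starts at roll index 6: rolls=6,2 (sum=8), consumes 2 rolls
Frame 6 starts at roll index 8: rolls=8,2 (sum=10), consumes 2 rolls
Frame 7 starts at roll index 10: roll=10 (strike), consumes 1 roll
Frame 8 starts at roll index 11: rolls=3,5 (sum=8), consumes 2 rolls
Frame 9 starts at roll index 13: rolls=3,3 (sum=6), consumes 2 rolls
Frame 10 starts at roll index 15: 2 remaining rolls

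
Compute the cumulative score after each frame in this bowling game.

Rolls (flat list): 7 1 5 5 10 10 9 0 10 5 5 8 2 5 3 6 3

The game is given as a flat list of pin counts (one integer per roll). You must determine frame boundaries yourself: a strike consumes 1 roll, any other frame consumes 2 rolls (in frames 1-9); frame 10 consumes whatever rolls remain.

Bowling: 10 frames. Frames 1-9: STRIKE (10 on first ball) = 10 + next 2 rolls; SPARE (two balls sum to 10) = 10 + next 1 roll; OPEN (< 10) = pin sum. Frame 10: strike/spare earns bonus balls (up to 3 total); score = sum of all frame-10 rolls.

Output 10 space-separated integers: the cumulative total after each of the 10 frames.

Answer: 8 28 57 76 85 105 123 138 146 155

Derivation:
Frame 1: OPEN (7+1=8). Cumulative: 8
Frame 2: SPARE (5+5=10). 10 + next roll (10) = 20. Cumulative: 28
Frame 3: STRIKE. 10 + next two rolls (10+9) = 29. Cumulative: 57
Frame 4: STRIKE. 10 + next two rolls (9+0) = 19. Cumulative: 76
Frame 5: OPEN (9+0=9). Cumulative: 85
Frame 6: STRIKE. 10 + next two rolls (5+5) = 20. Cumulative: 105
Frame 7: SPARE (5+5=10). 10 + next roll (8) = 18. Cumulative: 123
Frame 8: SPARE (8+2=10). 10 + next roll (5) = 15. Cumulative: 138
Frame 9: OPEN (5+3=8). Cumulative: 146
Frame 10: OPEN. Sum of all frame-10 rolls (6+3) = 9. Cumulative: 155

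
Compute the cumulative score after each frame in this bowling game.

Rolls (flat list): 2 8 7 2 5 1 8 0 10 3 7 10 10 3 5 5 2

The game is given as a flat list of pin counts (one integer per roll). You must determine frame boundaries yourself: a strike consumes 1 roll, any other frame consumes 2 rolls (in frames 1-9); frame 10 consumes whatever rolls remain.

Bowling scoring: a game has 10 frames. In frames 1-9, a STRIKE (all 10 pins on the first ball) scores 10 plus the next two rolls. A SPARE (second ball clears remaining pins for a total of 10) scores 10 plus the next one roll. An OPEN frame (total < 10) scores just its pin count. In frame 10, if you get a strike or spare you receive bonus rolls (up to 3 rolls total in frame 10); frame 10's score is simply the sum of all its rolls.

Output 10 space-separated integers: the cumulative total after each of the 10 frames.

Frame 1: SPARE (2+8=10). 10 + next roll (7) = 17. Cumulative: 17
Frame 2: OPEN (7+2=9). Cumulative: 26
Frame 3: OPEN (5+1=6). Cumulative: 32
Frame 4: OPEN (8+0=8). Cumulative: 40
Frame 5: STRIKE. 10 + next two rolls (3+7) = 20. Cumulative: 60
Frame 6: SPARE (3+7=10). 10 + next roll (10) = 20. Cumulative: 80
Frame 7: STRIKE. 10 + next two rolls (10+3) = 23. Cumulative: 103
Frame 8: STRIKE. 10 + next two rolls (3+5) = 18. Cumulative: 121
Frame 9: OPEN (3+5=8). Cumulative: 129
Frame 10: OPEN. Sum of all frame-10 rolls (5+2) = 7. Cumulative: 136

Answer: 17 26 32 40 60 80 103 121 129 136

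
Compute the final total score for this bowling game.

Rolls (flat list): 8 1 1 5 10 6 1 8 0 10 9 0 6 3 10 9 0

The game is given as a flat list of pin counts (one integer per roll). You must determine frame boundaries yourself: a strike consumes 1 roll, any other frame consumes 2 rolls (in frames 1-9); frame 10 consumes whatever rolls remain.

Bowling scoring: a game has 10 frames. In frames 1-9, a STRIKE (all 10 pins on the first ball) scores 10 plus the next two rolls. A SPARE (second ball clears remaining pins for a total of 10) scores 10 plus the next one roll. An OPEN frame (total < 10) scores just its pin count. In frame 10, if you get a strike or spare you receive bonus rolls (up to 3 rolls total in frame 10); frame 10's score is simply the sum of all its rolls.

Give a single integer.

Frame 1: OPEN (8+1=9). Cumulative: 9
Frame 2: OPEN (1+5=6). Cumulative: 15
Frame 3: STRIKE. 10 + next two rolls (6+1) = 17. Cumulative: 32
Frame 4: OPEN (6+1=7). Cumulative: 39
Frame 5: OPEN (8+0=8). Cumulative: 47
Frame 6: STRIKE. 10 + next two rolls (9+0) = 19. Cumulative: 66
Frame 7: OPEN (9+0=9). Cumulative: 75
Frame 8: OPEN (6+3=9). Cumulative: 84
Frame 9: STRIKE. 10 + next two rolls (9+0) = 19. Cumulative: 103
Frame 10: OPEN. Sum of all frame-10 rolls (9+0) = 9. Cumulative: 112

Answer: 112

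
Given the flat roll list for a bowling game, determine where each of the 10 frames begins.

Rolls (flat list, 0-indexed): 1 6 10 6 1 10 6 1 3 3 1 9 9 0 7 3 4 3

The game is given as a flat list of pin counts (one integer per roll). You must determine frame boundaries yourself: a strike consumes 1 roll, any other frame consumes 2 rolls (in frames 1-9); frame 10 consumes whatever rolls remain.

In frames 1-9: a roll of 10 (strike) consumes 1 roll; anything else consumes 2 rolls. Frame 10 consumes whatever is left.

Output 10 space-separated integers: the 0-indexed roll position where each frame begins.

Frame 1 starts at roll index 0: rolls=1,6 (sum=7), consumes 2 rolls
Frame 2 starts at roll index 2: roll=10 (strike), consumes 1 roll
Frame 3 starts at roll index 3: rolls=6,1 (sum=7), consumes 2 rolls
Frame 4 starts at roll index 5: roll=10 (strike), consumes 1 roll
Frame 5 starts at roll index 6: rolls=6,1 (sum=7), consumes 2 rolls
Frame 6 starts at roll index 8: rolls=3,3 (sum=6), consumes 2 rolls
Frame 7 starts at roll index 10: rolls=1,9 (sum=10), consumes 2 rolls
Frame 8 starts at roll index 12: rolls=9,0 (sum=9), consumes 2 rolls
Frame 9 starts at roll index 14: rolls=7,3 (sum=10), consumes 2 rolls
Frame 10 starts at roll index 16: 2 remaining rolls

Answer: 0 2 3 5 6 8 10 12 14 16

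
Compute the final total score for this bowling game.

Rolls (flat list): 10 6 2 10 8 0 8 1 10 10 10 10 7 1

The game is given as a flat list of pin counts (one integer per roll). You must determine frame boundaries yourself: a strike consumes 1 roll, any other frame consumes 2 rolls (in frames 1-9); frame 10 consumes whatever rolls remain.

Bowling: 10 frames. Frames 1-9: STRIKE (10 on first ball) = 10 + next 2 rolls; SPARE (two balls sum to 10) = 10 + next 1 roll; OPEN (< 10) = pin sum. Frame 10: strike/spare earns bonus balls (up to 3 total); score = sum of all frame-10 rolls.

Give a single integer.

Frame 1: STRIKE. 10 + next two rolls (6+2) = 18. Cumulative: 18
Frame 2: OPEN (6+2=8). Cumulative: 26
Frame 3: STRIKE. 10 + next two rolls (8+0) = 18. Cumulative: 44
Frame 4: OPEN (8+0=8). Cumulative: 52
Frame 5: OPEN (8+1=9). Cumulative: 61
Frame 6: STRIKE. 10 + next two rolls (10+10) = 30. Cumulative: 91
Frame 7: STRIKE. 10 + next two rolls (10+10) = 30. Cumulative: 121
Frame 8: STRIKE. 10 + next two rolls (10+7) = 27. Cumulative: 148
Frame 9: STRIKE. 10 + next two rolls (7+1) = 18. Cumulative: 166
Frame 10: OPEN. Sum of all frame-10 rolls (7+1) = 8. Cumulative: 174

Answer: 174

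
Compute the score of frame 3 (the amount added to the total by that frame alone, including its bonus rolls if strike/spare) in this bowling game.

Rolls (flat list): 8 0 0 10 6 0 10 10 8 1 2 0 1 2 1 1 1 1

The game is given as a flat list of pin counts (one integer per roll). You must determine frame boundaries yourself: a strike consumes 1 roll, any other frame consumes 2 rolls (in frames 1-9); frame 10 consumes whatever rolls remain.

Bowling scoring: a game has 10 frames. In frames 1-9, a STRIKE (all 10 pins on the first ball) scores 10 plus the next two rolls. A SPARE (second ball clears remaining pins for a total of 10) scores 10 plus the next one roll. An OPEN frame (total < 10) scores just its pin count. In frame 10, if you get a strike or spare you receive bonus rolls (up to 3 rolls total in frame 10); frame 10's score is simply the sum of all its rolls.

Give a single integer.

Answer: 6

Derivation:
Frame 1: OPEN (8+0=8). Cumulative: 8
Frame 2: SPARE (0+10=10). 10 + next roll (6) = 16. Cumulative: 24
Frame 3: OPEN (6+0=6). Cumulative: 30
Frame 4: STRIKE. 10 + next two rolls (10+8) = 28. Cumulative: 58
Frame 5: STRIKE. 10 + next two rolls (8+1) = 19. Cumulative: 77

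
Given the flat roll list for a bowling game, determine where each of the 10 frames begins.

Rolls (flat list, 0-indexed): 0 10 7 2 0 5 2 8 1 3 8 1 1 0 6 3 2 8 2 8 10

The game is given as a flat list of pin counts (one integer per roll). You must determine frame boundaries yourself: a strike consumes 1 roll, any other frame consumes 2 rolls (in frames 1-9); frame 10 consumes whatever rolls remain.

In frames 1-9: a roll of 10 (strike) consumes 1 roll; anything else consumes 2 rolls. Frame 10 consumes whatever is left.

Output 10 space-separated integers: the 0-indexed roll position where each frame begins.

Frame 1 starts at roll index 0: rolls=0,10 (sum=10), consumes 2 rolls
Frame 2 starts at roll index 2: rolls=7,2 (sum=9), consumes 2 rolls
Frame 3 starts at roll index 4: rolls=0,5 (sum=5), consumes 2 rolls
Frame 4 starts at roll index 6: rolls=2,8 (sum=10), consumes 2 rolls
Frame 5 starts at roll index 8: rolls=1,3 (sum=4), consumes 2 rolls
Frame 6 starts at roll index 10: rolls=8,1 (sum=9), consumes 2 rolls
Frame 7 starts at roll index 12: rolls=1,0 (sum=1), consumes 2 rolls
Frame 8 starts at roll index 14: rolls=6,3 (sum=9), consumes 2 rolls
Frame 9 starts at roll index 16: rolls=2,8 (sum=10), consumes 2 rolls
Frame 10 starts at roll index 18: 3 remaining rolls

Answer: 0 2 4 6 8 10 12 14 16 18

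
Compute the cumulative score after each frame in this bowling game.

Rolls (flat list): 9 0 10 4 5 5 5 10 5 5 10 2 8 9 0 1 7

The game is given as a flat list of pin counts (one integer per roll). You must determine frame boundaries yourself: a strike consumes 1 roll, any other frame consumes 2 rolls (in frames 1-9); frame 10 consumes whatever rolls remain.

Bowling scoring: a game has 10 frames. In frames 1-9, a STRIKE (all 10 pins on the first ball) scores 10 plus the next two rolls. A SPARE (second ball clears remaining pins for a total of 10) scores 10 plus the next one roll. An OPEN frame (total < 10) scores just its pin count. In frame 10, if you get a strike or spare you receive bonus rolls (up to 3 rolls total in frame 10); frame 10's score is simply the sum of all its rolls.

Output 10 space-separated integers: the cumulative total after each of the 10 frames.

Frame 1: OPEN (9+0=9). Cumulative: 9
Frame 2: STRIKE. 10 + next two rolls (4+5) = 19. Cumulative: 28
Frame 3: OPEN (4+5=9). Cumulative: 37
Frame 4: SPARE (5+5=10). 10 + next roll (10) = 20. Cumulative: 57
Frame 5: STRIKE. 10 + next two rolls (5+5) = 20. Cumulative: 77
Frame 6: SPARE (5+5=10). 10 + next roll (10) = 20. Cumulative: 97
Frame 7: STRIKE. 10 + next two rolls (2+8) = 20. Cumulative: 117
Frame 8: SPARE (2+8=10). 10 + next roll (9) = 19. Cumulative: 136
Frame 9: OPEN (9+0=9). Cumulative: 145
Frame 10: OPEN. Sum of all frame-10 rolls (1+7) = 8. Cumulative: 153

Answer: 9 28 37 57 77 97 117 136 145 153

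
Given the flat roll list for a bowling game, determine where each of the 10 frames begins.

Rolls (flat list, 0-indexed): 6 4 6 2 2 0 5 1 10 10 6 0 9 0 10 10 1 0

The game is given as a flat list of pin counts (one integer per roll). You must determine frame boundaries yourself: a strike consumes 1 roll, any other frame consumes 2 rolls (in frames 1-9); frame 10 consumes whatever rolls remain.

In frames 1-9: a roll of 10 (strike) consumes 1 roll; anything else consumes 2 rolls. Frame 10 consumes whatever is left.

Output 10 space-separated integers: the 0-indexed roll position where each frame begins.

Frame 1 starts at roll index 0: rolls=6,4 (sum=10), consumes 2 rolls
Frame 2 starts at roll index 2: rolls=6,2 (sum=8), consumes 2 rolls
Frame 3 starts at roll index 4: rolls=2,0 (sum=2), consumes 2 rolls
Frame 4 starts at roll index 6: rolls=5,1 (sum=6), consumes 2 rolls
Frame 5 starts at roll index 8: roll=10 (strike), consumes 1 roll
Frame 6 starts at roll index 9: roll=10 (strike), consumes 1 roll
Frame 7 starts at roll index 10: rolls=6,0 (sum=6), consumes 2 rolls
Frame 8 starts at roll index 12: rolls=9,0 (sum=9), consumes 2 rolls
Frame 9 starts at roll index 14: roll=10 (strike), consumes 1 roll
Frame 10 starts at roll index 15: 3 remaining rolls

Answer: 0 2 4 6 8 9 10 12 14 15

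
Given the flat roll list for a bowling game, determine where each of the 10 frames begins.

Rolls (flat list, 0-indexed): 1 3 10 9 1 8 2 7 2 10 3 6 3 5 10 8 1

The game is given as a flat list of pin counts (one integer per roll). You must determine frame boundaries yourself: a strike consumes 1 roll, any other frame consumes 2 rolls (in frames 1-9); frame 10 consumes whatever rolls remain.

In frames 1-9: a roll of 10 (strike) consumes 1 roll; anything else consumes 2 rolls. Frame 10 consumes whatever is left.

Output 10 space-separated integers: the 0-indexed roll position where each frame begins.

Answer: 0 2 3 5 7 9 10 12 14 15

Derivation:
Frame 1 starts at roll index 0: rolls=1,3 (sum=4), consumes 2 rolls
Frame 2 starts at roll index 2: roll=10 (strike), consumes 1 roll
Frame 3 starts at roll index 3: rolls=9,1 (sum=10), consumes 2 rolls
Frame 4 starts at roll index 5: rolls=8,2 (sum=10), consumes 2 rolls
Frame 5 starts at roll index 7: rolls=7,2 (sum=9), consumes 2 rolls
Frame 6 starts at roll index 9: roll=10 (strike), consumes 1 roll
Frame 7 starts at roll index 10: rolls=3,6 (sum=9), consumes 2 rolls
Frame 8 starts at roll index 12: rolls=3,5 (sum=8), consumes 2 rolls
Frame 9 starts at roll index 14: roll=10 (strike), consumes 1 roll
Frame 10 starts at roll index 15: 2 remaining rolls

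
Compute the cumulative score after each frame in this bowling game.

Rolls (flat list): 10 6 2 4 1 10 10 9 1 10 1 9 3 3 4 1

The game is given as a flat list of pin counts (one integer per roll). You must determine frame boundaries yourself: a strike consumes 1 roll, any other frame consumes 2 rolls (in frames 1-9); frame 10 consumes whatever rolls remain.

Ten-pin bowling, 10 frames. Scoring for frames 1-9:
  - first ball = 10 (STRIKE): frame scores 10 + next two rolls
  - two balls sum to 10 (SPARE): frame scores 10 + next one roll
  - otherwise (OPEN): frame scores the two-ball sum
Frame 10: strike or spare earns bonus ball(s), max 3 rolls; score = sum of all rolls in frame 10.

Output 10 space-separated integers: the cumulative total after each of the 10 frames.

Frame 1: STRIKE. 10 + next two rolls (6+2) = 18. Cumulative: 18
Frame 2: OPEN (6+2=8). Cumulative: 26
Frame 3: OPEN (4+1=5). Cumulative: 31
Frame 4: STRIKE. 10 + next two rolls (10+9) = 29. Cumulative: 60
Frame 5: STRIKE. 10 + next two rolls (9+1) = 20. Cumulative: 80
Frame 6: SPARE (9+1=10). 10 + next roll (10) = 20. Cumulative: 100
Frame 7: STRIKE. 10 + next two rolls (1+9) = 20. Cumulative: 120
Frame 8: SPARE (1+9=10). 10 + next roll (3) = 13. Cumulative: 133
Frame 9: OPEN (3+3=6). Cumulative: 139
Frame 10: OPEN. Sum of all frame-10 rolls (4+1) = 5. Cumulative: 144

Answer: 18 26 31 60 80 100 120 133 139 144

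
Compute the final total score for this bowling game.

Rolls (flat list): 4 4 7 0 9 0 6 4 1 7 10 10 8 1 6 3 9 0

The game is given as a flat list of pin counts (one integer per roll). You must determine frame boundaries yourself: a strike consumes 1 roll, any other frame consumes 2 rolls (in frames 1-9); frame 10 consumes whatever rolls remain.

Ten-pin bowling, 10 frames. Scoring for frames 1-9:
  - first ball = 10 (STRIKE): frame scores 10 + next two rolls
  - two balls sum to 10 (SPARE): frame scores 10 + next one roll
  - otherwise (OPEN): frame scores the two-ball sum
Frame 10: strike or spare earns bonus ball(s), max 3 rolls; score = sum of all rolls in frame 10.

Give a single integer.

Answer: 117

Derivation:
Frame 1: OPEN (4+4=8). Cumulative: 8
Frame 2: OPEN (7+0=7). Cumulative: 15
Frame 3: OPEN (9+0=9). Cumulative: 24
Frame 4: SPARE (6+4=10). 10 + next roll (1) = 11. Cumulative: 35
Frame 5: OPEN (1+7=8). Cumulative: 43
Frame 6: STRIKE. 10 + next two rolls (10+8) = 28. Cumulative: 71
Frame 7: STRIKE. 10 + next two rolls (8+1) = 19. Cumulative: 90
Frame 8: OPEN (8+1=9). Cumulative: 99
Frame 9: OPEN (6+3=9). Cumulative: 108
Frame 10: OPEN. Sum of all frame-10 rolls (9+0) = 9. Cumulative: 117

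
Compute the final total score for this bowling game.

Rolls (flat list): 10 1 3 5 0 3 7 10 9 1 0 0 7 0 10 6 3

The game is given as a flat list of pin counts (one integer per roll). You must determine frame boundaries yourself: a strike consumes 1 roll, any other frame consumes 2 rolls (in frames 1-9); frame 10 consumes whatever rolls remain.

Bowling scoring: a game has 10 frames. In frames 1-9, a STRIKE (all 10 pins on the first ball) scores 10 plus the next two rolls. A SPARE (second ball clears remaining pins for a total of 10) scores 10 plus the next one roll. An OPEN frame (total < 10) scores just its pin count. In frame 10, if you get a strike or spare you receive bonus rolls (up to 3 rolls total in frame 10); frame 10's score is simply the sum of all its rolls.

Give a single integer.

Frame 1: STRIKE. 10 + next two rolls (1+3) = 14. Cumulative: 14
Frame 2: OPEN (1+3=4). Cumulative: 18
Frame 3: OPEN (5+0=5). Cumulative: 23
Frame 4: SPARE (3+7=10). 10 + next roll (10) = 20. Cumulative: 43
Frame 5: STRIKE. 10 + next two rolls (9+1) = 20. Cumulative: 63
Frame 6: SPARE (9+1=10). 10 + next roll (0) = 10. Cumulative: 73
Frame 7: OPEN (0+0=0). Cumulative: 73
Frame 8: OPEN (7+0=7). Cumulative: 80
Frame 9: STRIKE. 10 + next two rolls (6+3) = 19. Cumulative: 99
Frame 10: OPEN. Sum of all frame-10 rolls (6+3) = 9. Cumulative: 108

Answer: 108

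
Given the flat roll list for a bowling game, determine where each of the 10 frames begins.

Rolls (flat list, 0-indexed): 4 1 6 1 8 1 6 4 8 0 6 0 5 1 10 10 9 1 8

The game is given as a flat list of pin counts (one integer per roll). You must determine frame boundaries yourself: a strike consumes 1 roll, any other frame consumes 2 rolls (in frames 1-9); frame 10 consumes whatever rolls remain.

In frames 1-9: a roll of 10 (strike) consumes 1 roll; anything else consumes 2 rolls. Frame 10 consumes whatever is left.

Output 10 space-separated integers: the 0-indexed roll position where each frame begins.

Answer: 0 2 4 6 8 10 12 14 15 16

Derivation:
Frame 1 starts at roll index 0: rolls=4,1 (sum=5), consumes 2 rolls
Frame 2 starts at roll index 2: rolls=6,1 (sum=7), consumes 2 rolls
Frame 3 starts at roll index 4: rolls=8,1 (sum=9), consumes 2 rolls
Frame 4 starts at roll index 6: rolls=6,4 (sum=10), consumes 2 rolls
Frame 5 starts at roll index 8: rolls=8,0 (sum=8), consumes 2 rolls
Frame 6 starts at roll index 10: rolls=6,0 (sum=6), consumes 2 rolls
Frame 7 starts at roll index 12: rolls=5,1 (sum=6), consumes 2 rolls
Frame 8 starts at roll index 14: roll=10 (strike), consumes 1 roll
Frame 9 starts at roll index 15: roll=10 (strike), consumes 1 roll
Frame 10 starts at roll index 16: 3 remaining rolls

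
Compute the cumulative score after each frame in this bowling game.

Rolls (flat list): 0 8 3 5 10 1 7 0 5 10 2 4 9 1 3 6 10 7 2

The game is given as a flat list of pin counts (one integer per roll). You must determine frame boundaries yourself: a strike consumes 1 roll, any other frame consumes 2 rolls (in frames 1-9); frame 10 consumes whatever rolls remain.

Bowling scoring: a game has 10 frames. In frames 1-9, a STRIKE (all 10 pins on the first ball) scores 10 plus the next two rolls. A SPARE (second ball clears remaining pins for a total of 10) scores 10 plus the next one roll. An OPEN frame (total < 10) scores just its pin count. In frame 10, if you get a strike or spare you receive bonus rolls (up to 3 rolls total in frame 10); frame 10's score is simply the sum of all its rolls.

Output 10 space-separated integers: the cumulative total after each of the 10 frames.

Answer: 8 16 34 42 47 63 69 82 91 110

Derivation:
Frame 1: OPEN (0+8=8). Cumulative: 8
Frame 2: OPEN (3+5=8). Cumulative: 16
Frame 3: STRIKE. 10 + next two rolls (1+7) = 18. Cumulative: 34
Frame 4: OPEN (1+7=8). Cumulative: 42
Frame 5: OPEN (0+5=5). Cumulative: 47
Frame 6: STRIKE. 10 + next two rolls (2+4) = 16. Cumulative: 63
Frame 7: OPEN (2+4=6). Cumulative: 69
Frame 8: SPARE (9+1=10). 10 + next roll (3) = 13. Cumulative: 82
Frame 9: OPEN (3+6=9). Cumulative: 91
Frame 10: STRIKE. Sum of all frame-10 rolls (10+7+2) = 19. Cumulative: 110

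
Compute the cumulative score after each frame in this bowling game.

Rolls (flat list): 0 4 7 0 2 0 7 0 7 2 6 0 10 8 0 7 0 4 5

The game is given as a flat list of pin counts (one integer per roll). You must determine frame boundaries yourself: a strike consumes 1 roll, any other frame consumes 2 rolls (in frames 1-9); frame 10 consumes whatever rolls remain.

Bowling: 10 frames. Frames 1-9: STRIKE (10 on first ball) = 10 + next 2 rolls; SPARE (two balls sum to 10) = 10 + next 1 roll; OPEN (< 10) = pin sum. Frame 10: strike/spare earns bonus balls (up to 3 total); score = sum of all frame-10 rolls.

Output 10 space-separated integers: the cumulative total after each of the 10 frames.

Answer: 4 11 13 20 29 35 53 61 68 77

Derivation:
Frame 1: OPEN (0+4=4). Cumulative: 4
Frame 2: OPEN (7+0=7). Cumulative: 11
Frame 3: OPEN (2+0=2). Cumulative: 13
Frame 4: OPEN (7+0=7). Cumulative: 20
Frame 5: OPEN (7+2=9). Cumulative: 29
Frame 6: OPEN (6+0=6). Cumulative: 35
Frame 7: STRIKE. 10 + next two rolls (8+0) = 18. Cumulative: 53
Frame 8: OPEN (8+0=8). Cumulative: 61
Frame 9: OPEN (7+0=7). Cumulative: 68
Frame 10: OPEN. Sum of all frame-10 rolls (4+5) = 9. Cumulative: 77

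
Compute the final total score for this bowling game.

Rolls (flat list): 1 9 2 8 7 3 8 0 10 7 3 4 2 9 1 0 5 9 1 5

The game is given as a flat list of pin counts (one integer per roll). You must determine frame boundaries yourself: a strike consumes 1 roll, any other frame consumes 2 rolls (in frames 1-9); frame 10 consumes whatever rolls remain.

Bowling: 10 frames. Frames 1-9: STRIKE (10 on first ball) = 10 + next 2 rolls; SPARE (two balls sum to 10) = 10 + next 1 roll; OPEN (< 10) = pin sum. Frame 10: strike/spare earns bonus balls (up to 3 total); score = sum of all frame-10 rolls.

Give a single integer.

Answer: 125

Derivation:
Frame 1: SPARE (1+9=10). 10 + next roll (2) = 12. Cumulative: 12
Frame 2: SPARE (2+8=10). 10 + next roll (7) = 17. Cumulative: 29
Frame 3: SPARE (7+3=10). 10 + next roll (8) = 18. Cumulative: 47
Frame 4: OPEN (8+0=8). Cumulative: 55
Frame 5: STRIKE. 10 + next two rolls (7+3) = 20. Cumulative: 75
Frame 6: SPARE (7+3=10). 10 + next roll (4) = 14. Cumulative: 89
Frame 7: OPEN (4+2=6). Cumulative: 95
Frame 8: SPARE (9+1=10). 10 + next roll (0) = 10. Cumulative: 105
Frame 9: OPEN (0+5=5). Cumulative: 110
Frame 10: SPARE. Sum of all frame-10 rolls (9+1+5) = 15. Cumulative: 125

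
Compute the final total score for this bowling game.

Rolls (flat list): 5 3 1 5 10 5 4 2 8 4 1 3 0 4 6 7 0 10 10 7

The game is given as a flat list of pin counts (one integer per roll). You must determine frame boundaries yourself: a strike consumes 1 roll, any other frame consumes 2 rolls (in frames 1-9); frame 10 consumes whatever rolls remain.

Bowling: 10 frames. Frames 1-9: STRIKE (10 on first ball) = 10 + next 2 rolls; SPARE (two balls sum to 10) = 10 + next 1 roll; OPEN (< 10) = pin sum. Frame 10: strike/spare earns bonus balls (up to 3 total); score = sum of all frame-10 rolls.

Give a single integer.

Frame 1: OPEN (5+3=8). Cumulative: 8
Frame 2: OPEN (1+5=6). Cumulative: 14
Frame 3: STRIKE. 10 + next two rolls (5+4) = 19. Cumulative: 33
Frame 4: OPEN (5+4=9). Cumulative: 42
Frame 5: SPARE (2+8=10). 10 + next roll (4) = 14. Cumulative: 56
Frame 6: OPEN (4+1=5). Cumulative: 61
Frame 7: OPEN (3+0=3). Cumulative: 64
Frame 8: SPARE (4+6=10). 10 + next roll (7) = 17. Cumulative: 81
Frame 9: OPEN (7+0=7). Cumulative: 88
Frame 10: STRIKE. Sum of all frame-10 rolls (10+10+7) = 27. Cumulative: 115

Answer: 115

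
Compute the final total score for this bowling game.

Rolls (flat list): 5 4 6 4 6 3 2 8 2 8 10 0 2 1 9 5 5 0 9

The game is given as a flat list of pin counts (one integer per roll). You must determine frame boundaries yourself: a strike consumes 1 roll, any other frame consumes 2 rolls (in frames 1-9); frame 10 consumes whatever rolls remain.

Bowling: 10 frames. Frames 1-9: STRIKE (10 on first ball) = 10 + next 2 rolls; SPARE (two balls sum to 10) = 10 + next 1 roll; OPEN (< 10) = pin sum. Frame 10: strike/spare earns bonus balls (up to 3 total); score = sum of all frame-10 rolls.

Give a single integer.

Frame 1: OPEN (5+4=9). Cumulative: 9
Frame 2: SPARE (6+4=10). 10 + next roll (6) = 16. Cumulative: 25
Frame 3: OPEN (6+3=9). Cumulative: 34
Frame 4: SPARE (2+8=10). 10 + next roll (2) = 12. Cumulative: 46
Frame 5: SPARE (2+8=10). 10 + next roll (10) = 20. Cumulative: 66
Frame 6: STRIKE. 10 + next two rolls (0+2) = 12. Cumulative: 78
Frame 7: OPEN (0+2=2). Cumulative: 80
Frame 8: SPARE (1+9=10). 10 + next roll (5) = 15. Cumulative: 95
Frame 9: SPARE (5+5=10). 10 + next roll (0) = 10. Cumulative: 105
Frame 10: OPEN. Sum of all frame-10 rolls (0+9) = 9. Cumulative: 114

Answer: 114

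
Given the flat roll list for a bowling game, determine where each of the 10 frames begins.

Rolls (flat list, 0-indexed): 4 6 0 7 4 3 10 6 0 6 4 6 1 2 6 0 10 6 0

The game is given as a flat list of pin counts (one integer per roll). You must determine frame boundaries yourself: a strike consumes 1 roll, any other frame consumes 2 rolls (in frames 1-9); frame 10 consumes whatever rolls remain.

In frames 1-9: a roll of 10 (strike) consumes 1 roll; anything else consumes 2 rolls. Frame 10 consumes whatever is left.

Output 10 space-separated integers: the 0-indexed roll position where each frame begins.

Answer: 0 2 4 6 7 9 11 13 15 17

Derivation:
Frame 1 starts at roll index 0: rolls=4,6 (sum=10), consumes 2 rolls
Frame 2 starts at roll index 2: rolls=0,7 (sum=7), consumes 2 rolls
Frame 3 starts at roll index 4: rolls=4,3 (sum=7), consumes 2 rolls
Frame 4 starts at roll index 6: roll=10 (strike), consumes 1 roll
Frame 5 starts at roll index 7: rolls=6,0 (sum=6), consumes 2 rolls
Frame 6 starts at roll index 9: rolls=6,4 (sum=10), consumes 2 rolls
Frame 7 starts at roll index 11: rolls=6,1 (sum=7), consumes 2 rolls
Frame 8 starts at roll index 13: rolls=2,6 (sum=8), consumes 2 rolls
Frame 9 starts at roll index 15: rolls=0,10 (sum=10), consumes 2 rolls
Frame 10 starts at roll index 17: 2 remaining rolls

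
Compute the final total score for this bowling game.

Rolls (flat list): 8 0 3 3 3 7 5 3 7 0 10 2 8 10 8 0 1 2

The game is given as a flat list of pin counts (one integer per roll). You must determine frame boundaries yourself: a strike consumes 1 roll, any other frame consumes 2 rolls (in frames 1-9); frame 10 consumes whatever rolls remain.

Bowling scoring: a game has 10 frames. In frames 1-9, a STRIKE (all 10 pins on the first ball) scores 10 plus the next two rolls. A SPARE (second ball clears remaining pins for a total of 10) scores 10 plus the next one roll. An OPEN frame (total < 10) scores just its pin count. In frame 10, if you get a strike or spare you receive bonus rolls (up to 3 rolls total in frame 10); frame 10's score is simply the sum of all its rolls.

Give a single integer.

Answer: 113

Derivation:
Frame 1: OPEN (8+0=8). Cumulative: 8
Frame 2: OPEN (3+3=6). Cumulative: 14
Frame 3: SPARE (3+7=10). 10 + next roll (5) = 15. Cumulative: 29
Frame 4: OPEN (5+3=8). Cumulative: 37
Frame 5: OPEN (7+0=7). Cumulative: 44
Frame 6: STRIKE. 10 + next two rolls (2+8) = 20. Cumulative: 64
Frame 7: SPARE (2+8=10). 10 + next roll (10) = 20. Cumulative: 84
Frame 8: STRIKE. 10 + next two rolls (8+0) = 18. Cumulative: 102
Frame 9: OPEN (8+0=8). Cumulative: 110
Frame 10: OPEN. Sum of all frame-10 rolls (1+2) = 3. Cumulative: 113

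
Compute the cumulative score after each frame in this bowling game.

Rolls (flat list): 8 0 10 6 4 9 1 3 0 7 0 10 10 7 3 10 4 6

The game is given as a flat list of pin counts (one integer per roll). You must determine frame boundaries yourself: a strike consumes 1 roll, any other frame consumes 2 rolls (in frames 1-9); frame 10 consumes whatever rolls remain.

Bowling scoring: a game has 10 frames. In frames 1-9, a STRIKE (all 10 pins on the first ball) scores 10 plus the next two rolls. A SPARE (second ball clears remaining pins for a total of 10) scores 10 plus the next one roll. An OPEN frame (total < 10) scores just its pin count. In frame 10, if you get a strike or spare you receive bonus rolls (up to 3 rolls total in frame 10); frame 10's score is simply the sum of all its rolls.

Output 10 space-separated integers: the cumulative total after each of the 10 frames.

Frame 1: OPEN (8+0=8). Cumulative: 8
Frame 2: STRIKE. 10 + next two rolls (6+4) = 20. Cumulative: 28
Frame 3: SPARE (6+4=10). 10 + next roll (9) = 19. Cumulative: 47
Frame 4: SPARE (9+1=10). 10 + next roll (3) = 13. Cumulative: 60
Frame 5: OPEN (3+0=3). Cumulative: 63
Frame 6: OPEN (7+0=7). Cumulative: 70
Frame 7: STRIKE. 10 + next two rolls (10+7) = 27. Cumulative: 97
Frame 8: STRIKE. 10 + next two rolls (7+3) = 20. Cumulative: 117
Frame 9: SPARE (7+3=10). 10 + next roll (10) = 20. Cumulative: 137
Frame 10: STRIKE. Sum of all frame-10 rolls (10+4+6) = 20. Cumulative: 157

Answer: 8 28 47 60 63 70 97 117 137 157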